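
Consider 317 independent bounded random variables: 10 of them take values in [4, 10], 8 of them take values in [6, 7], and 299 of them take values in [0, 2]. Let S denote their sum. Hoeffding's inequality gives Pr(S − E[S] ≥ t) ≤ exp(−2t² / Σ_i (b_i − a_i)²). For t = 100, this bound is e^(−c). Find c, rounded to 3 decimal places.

12.788

Σ(b_i − a_i)² = 10·6² + 8·1² + 299·2² = 1564.
c = 2t² / 1564 = 2·100² / 1564 = 12.7877.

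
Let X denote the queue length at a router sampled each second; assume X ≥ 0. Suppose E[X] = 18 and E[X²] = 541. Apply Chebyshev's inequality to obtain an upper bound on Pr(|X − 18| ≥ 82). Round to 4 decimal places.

Var(X) = E[X²] − (E[X])² = 541 − 324 = 217.
Chebyshev's inequality: Pr(|X − μ| ≥ t) ≤ Var(X)/t² = 217/6724 = 0.0323.

0.0323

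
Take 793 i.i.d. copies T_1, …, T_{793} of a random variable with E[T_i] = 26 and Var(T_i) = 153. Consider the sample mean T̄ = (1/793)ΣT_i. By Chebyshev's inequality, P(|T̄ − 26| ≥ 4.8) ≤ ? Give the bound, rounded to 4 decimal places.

Var(T̄) = Var(T_i)/n = 153/793 = 0.19294.
Chebyshev: P(|T̄ − 26| ≥ 4.8) ≤ Var(T̄)/(4.8)² = 153/(793·4.8²) = 0.0084.

0.0084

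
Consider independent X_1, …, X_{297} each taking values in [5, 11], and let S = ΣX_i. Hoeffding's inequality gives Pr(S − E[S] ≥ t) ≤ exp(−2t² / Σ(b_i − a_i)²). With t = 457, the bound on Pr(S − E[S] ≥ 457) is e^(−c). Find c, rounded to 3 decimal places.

39.066

Σ(b_i − a_i)² = 297·(6)² = 10692.
c = 2t²/10692 = 2·457²/10692 = 39.0664.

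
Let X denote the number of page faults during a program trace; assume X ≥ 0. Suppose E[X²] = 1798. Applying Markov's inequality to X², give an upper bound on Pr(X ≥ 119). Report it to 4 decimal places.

Since X ≥ 0, the event {X ≥ 119} is the same as {X² ≥ 14161}.
Markov's inequality applied to X² gives Pr(X² ≥ 14161) ≤ E[X²]/14161 = 1798/14161 = 0.1270.

0.1270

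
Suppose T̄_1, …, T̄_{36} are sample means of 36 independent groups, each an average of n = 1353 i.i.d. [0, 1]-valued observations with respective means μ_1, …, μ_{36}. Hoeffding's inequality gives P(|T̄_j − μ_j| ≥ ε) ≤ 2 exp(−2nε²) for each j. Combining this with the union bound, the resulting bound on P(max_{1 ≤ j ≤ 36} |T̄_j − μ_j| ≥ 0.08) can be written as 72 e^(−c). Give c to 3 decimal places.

Union bound over the 36 events: P(max_{1 ≤ j ≤ 36} |T̄_j − μ_j| ≥ 0.08) ≤ 36·2·exp(−2nε²) = 72 exp(−2·1353·0.08²).
So c = 2·1353·0.08² = 17.3184.

17.318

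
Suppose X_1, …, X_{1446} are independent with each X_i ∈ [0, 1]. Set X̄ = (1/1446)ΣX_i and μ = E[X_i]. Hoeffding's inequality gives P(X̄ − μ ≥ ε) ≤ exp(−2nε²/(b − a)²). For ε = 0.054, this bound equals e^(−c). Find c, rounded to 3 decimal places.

c = 2nε²/(b − a)² = 2·1446·0.054² / 1² = 8.4331.

8.433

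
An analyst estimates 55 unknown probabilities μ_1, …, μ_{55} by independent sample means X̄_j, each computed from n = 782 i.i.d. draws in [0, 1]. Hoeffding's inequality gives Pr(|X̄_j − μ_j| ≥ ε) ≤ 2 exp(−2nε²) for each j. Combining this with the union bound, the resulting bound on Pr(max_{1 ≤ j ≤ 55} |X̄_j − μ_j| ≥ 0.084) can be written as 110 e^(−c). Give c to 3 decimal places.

11.036

Union bound over the 55 events: Pr(max_{1 ≤ j ≤ 55} |X̄_j − μ_j| ≥ 0.084) ≤ 55·2·exp(−2nε²) = 110 exp(−2·782·0.084²).
So c = 2·782·0.084² = 11.0356.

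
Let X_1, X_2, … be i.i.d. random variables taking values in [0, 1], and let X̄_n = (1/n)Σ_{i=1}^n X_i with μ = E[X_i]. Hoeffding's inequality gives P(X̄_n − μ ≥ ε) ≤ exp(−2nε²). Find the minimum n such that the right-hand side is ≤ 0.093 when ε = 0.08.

Require exp(−2nε²) ≤ 0.093, i.e. 2nε² ≥ ln(1/0.093) = 2.375156.
So n ≥ 2.375156 / (2·0.08²) = 185.559.
The smallest integer n is 186.

186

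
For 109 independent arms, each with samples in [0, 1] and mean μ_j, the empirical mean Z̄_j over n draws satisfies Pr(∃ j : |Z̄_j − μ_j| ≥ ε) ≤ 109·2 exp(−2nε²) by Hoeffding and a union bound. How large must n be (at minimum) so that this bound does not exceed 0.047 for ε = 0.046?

Need 2·109·exp(−2nε²) ≤ 0.047, i.e. exp(−2nε²) ≤ 0.047/218.
So 2nε² ≥ ln(218/0.047) = 8.442103.
Hence n ≥ 8.442103/(2·0.046²) = 1994.826.
The smallest integer n is 1995.

1995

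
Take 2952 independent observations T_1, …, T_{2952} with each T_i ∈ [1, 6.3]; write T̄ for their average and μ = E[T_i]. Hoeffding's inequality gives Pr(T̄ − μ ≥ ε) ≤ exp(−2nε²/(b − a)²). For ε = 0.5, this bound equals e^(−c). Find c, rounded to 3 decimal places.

52.545

c = 2nε²/(b − a)² = 2·2952·0.5² / 5.3² = 52.5454.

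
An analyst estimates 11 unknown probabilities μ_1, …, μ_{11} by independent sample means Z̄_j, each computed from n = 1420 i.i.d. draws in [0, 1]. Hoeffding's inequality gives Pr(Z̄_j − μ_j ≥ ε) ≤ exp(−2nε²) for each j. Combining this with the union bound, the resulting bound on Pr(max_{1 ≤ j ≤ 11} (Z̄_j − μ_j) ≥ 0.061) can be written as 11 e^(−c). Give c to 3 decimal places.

10.568

Union bound over the 11 events: Pr(max_{1 ≤ j ≤ 11} (Z̄_j − μ_j) ≥ 0.061) ≤ 11·exp(−2nε²) = 11 exp(−2·1420·0.061²).
So c = 2·1420·0.061² = 10.5676.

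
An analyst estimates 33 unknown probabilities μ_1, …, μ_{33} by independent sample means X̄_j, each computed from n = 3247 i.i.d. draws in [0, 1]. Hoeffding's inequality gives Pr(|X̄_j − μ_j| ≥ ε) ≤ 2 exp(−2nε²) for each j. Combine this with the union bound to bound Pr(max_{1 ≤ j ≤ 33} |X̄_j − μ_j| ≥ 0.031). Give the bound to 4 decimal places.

0.1286

Per-experiment Hoeffding bound: 2·exp(−2·3247·0.031²) = 2·exp(−6.24073) = 0.0038968.
Union bound over 33 events: 33·0.0038968 = 0.12860.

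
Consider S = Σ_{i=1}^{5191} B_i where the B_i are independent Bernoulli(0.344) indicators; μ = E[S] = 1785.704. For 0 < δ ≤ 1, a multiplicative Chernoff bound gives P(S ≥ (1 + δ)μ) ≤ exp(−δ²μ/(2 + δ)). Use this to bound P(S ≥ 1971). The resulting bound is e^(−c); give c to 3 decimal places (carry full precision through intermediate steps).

Write 1971 = (1 + δ)μ, so δ = 1971/1785.704 − 1 = 0.1037664…
Then the exponent is δ²μ/(2 + δ) = (1971 − μ)² / (μ·(2 + δ)) = 9.139556.

9.140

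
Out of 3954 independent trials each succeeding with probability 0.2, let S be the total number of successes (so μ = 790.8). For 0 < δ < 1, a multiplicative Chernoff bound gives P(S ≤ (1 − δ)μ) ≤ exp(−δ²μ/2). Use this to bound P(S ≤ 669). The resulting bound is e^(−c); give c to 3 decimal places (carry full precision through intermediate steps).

Write 669 = (1 − δ)μ, so δ = 1 − 669/790.8 = 0.1540212…
Then the exponent is δ²μ/2 = (μ − 669)²/(2μ) = 9.379894.

9.380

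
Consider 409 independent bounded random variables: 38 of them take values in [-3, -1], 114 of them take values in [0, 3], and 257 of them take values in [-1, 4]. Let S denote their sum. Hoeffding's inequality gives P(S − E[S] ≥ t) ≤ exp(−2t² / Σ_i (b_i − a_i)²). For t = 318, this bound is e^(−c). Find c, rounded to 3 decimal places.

Σ(b_i − a_i)² = 38·2² + 114·3² + 257·5² = 7603.
c = 2t² / 7603 = 2·318² / 7603 = 26.6011.

26.601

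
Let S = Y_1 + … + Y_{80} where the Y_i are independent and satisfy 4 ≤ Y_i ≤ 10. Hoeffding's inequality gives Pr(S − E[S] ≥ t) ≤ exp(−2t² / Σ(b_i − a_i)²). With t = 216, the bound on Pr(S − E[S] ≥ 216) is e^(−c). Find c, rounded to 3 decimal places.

32.400

Σ(b_i − a_i)² = 80·(6)² = 2880.
c = 2t²/2880 = 2·216²/2880 = 32.4000.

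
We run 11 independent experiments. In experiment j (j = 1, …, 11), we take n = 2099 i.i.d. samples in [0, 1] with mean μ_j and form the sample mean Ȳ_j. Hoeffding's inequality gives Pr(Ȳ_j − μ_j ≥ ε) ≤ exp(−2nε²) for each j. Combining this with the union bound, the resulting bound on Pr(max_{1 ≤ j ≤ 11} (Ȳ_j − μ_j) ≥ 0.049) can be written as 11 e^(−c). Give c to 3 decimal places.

10.079

Union bound over the 11 events: Pr(max_{1 ≤ j ≤ 11} (Ȳ_j − μ_j) ≥ 0.049) ≤ 11·exp(−2nε²) = 11 exp(−2·2099·0.049²).
So c = 2·2099·0.049² = 10.0794.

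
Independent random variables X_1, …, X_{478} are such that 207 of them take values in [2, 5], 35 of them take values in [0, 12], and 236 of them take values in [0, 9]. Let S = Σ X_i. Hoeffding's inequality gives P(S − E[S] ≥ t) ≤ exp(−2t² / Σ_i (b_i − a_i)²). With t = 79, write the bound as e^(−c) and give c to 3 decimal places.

Σ(b_i − a_i)² = 207·3² + 35·12² + 236·9² = 26019.
c = 2t² / 26019 = 2·79² / 26019 = 0.4797.

0.480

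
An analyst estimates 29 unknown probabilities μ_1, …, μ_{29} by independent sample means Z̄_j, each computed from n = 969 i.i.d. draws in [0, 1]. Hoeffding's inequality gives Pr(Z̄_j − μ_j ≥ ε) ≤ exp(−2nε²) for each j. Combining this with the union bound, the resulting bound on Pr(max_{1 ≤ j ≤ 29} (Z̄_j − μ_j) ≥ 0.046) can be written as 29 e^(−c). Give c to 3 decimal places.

4.101

Union bound over the 29 events: Pr(max_{1 ≤ j ≤ 29} (Z̄_j − μ_j) ≥ 0.046) ≤ 29·exp(−2nε²) = 29 exp(−2·969·0.046²).
So c = 2·969·0.046² = 4.1008.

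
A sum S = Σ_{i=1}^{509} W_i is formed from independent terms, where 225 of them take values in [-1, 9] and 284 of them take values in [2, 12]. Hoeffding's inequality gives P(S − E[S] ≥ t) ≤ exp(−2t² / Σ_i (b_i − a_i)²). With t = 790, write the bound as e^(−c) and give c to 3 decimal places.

24.523

Σ(b_i − a_i)² = 225·10² + 284·10² = 50900.
c = 2t² / 50900 = 2·790² / 50900 = 24.5226.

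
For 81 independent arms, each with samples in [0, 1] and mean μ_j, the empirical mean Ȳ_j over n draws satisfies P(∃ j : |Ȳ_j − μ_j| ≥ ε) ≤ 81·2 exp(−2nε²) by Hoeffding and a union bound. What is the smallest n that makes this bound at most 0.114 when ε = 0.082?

Need 2·81·exp(−2nε²) ≤ 0.114, i.e. exp(−2nε²) ≤ 0.114/162.
So 2nε² ≥ ln(162/0.114) = 7.259153.
Hence n ≥ 7.259153/(2·0.082²) = 539.794.
The smallest integer n is 540.

540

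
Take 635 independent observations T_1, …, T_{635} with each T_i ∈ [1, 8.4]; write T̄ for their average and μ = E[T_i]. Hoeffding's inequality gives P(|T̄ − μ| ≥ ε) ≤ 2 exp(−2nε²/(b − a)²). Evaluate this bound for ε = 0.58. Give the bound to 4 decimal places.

Exponent: 2nε²/(b − a)² = 2·635·0.58² / 7.4² = 7.80183.
Bound = 2·exp(−7.80183) = 0.00082.

0.0008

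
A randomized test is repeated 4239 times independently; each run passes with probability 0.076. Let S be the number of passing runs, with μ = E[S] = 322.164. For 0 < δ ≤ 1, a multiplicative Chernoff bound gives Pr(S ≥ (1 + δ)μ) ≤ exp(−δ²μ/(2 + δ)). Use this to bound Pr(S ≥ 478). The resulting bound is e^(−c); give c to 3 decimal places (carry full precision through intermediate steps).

30.350

Write 478 = (1 + δ)μ, so δ = 478/322.164 − 1 = 0.4837164…
Then the exponent is δ²μ/(2 + δ) = (478 − μ)² / (μ·(2 + δ)) = 30.349852.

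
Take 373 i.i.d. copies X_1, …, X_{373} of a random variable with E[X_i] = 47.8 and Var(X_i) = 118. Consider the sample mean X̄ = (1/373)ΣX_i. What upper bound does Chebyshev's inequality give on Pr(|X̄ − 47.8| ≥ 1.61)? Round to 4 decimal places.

Var(X̄) = Var(X_i)/n = 118/373 = 0.31635.
Chebyshev: Pr(|X̄ − 47.8| ≥ 1.61) ≤ Var(X̄)/(1.61)² = 118/(373·1.61²) = 0.1220.

0.1220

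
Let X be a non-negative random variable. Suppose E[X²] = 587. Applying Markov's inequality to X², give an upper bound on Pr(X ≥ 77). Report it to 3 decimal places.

Since X ≥ 0, the event {X ≥ 77} is the same as {X² ≥ 5929}.
Markov's inequality applied to X² gives Pr(X² ≥ 5929) ≤ E[X²]/5929 = 587/5929 = 0.0990.

0.099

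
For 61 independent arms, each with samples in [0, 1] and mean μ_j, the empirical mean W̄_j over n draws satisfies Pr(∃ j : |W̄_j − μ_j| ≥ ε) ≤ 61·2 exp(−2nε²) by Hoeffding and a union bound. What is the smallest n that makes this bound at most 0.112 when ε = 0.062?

Need 2·61·exp(−2nε²) ≤ 0.112, i.e. exp(−2nε²) ≤ 0.112/122.
So 2nε² ≥ ln(122/0.112) = 6.993277.
Hence n ≥ 6.993277/(2·0.062²) = 909.635.
The smallest integer n is 910.

910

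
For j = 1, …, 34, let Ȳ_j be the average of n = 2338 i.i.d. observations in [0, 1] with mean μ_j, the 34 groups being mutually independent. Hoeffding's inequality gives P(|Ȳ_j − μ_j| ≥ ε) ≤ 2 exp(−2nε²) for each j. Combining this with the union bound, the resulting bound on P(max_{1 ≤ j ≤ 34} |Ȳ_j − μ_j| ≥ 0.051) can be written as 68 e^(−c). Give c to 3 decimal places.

Union bound over the 34 events: P(max_{1 ≤ j ≤ 34} |Ȳ_j − μ_j| ≥ 0.051) ≤ 34·2·exp(−2nε²) = 68 exp(−2·2338·0.051²).
So c = 2·2338·0.051² = 12.1623.

12.162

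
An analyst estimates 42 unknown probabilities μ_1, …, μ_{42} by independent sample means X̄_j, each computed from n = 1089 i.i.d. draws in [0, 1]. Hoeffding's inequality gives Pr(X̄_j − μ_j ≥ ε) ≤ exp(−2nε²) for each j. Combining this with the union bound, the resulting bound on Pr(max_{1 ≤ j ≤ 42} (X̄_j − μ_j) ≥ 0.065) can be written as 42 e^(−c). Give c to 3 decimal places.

Union bound over the 42 events: Pr(max_{1 ≤ j ≤ 42} (X̄_j − μ_j) ≥ 0.065) ≤ 42·exp(−2nε²) = 42 exp(−2·1089·0.065²).
So c = 2·1089·0.065² = 9.2020.

9.202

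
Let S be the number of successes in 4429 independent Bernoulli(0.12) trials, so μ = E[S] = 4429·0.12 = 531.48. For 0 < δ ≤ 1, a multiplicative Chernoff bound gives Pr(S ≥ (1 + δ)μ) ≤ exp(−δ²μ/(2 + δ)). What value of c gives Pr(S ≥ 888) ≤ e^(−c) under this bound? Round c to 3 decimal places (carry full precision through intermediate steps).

89.544

Write 888 = (1 + δ)μ, so δ = 888/531.48 − 1 = 0.6708061…
Then the exponent is δ²μ/(2 + δ) = (888 − μ)² / (μ·(2 + δ)) = 89.544418.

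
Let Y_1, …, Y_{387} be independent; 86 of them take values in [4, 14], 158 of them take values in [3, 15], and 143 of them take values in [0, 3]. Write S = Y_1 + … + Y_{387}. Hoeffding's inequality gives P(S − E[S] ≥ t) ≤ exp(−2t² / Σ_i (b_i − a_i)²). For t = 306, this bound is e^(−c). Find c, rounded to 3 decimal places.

5.738

Σ(b_i − a_i)² = 86·10² + 158·12² + 143·3² = 32639.
c = 2t² / 32639 = 2·306² / 32639 = 5.7377.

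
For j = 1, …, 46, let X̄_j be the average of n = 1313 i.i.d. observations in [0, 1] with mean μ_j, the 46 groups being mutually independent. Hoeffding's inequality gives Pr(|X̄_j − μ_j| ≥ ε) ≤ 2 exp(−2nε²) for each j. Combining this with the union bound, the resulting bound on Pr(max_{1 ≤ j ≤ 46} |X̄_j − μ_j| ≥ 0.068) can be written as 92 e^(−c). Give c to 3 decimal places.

Union bound over the 46 events: Pr(max_{1 ≤ j ≤ 46} |X̄_j − μ_j| ≥ 0.068) ≤ 46·2·exp(−2nε²) = 92 exp(−2·1313·0.068²).
So c = 2·1313·0.068² = 12.1426.

12.143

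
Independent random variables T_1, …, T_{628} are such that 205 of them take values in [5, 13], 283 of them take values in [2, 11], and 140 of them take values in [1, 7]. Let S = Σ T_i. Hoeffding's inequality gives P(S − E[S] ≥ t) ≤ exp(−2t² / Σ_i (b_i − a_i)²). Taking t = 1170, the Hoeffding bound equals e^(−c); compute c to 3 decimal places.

Σ(b_i − a_i)² = 205·8² + 283·9² + 140·6² = 41083.
c = 2t² / 41083 = 2·1170² / 41083 = 66.6407.

66.641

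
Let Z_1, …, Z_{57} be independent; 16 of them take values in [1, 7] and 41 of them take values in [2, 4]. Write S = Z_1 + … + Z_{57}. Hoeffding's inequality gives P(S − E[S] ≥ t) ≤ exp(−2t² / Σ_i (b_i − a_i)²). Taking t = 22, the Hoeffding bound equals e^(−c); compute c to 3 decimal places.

Σ(b_i − a_i)² = 16·6² + 41·2² = 740.
c = 2t² / 740 = 2·22² / 740 = 1.3081.

1.308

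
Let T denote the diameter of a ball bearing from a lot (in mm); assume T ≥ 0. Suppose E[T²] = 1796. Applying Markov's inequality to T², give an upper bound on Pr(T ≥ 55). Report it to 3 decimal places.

Since T ≥ 0, the event {T ≥ 55} is the same as {T² ≥ 3025}.
Markov's inequality applied to T² gives Pr(T² ≥ 3025) ≤ E[T²]/3025 = 1796/3025 = 0.5937.

0.594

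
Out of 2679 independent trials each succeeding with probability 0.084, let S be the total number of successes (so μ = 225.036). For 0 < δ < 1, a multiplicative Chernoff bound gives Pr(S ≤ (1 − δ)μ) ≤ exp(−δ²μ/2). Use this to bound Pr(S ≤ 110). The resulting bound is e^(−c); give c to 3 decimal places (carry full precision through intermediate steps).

29.403

Write 110 = (1 − δ)μ, so δ = 1 − 110/225.036 = 0.5111893…
Then the exponent is δ²μ/2 = (μ − 110)²/(2μ) = 29.402587.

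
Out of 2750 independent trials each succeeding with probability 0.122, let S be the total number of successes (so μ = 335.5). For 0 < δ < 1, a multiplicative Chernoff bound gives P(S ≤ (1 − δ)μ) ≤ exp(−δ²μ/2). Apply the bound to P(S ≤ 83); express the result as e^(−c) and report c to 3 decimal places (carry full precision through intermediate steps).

Write 83 = (1 − δ)μ, so δ = 1 − 83/335.5 = 0.752608…
Then the exponent is δ²μ/2 = (μ − 83)²/(2μ) = 95.016766.

95.017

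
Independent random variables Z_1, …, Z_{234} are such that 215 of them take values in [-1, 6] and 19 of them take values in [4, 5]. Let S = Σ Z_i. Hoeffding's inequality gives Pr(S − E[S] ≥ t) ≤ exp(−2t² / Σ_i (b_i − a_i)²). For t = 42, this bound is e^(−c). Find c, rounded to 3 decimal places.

Σ(b_i − a_i)² = 215·7² + 19·1² = 10554.
c = 2t² / 10554 = 2·42² / 10554 = 0.3343.

0.334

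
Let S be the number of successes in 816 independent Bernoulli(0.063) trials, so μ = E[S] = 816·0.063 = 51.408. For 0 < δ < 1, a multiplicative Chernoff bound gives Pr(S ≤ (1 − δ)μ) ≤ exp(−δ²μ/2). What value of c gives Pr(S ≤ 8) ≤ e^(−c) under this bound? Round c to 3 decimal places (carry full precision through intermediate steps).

18.326

Write 8 = (1 − δ)μ, so δ = 1 − 8/51.408 = 0.8443822…
Then the exponent is δ²μ/2 = (μ − 8)²/(2μ) = 18.326471.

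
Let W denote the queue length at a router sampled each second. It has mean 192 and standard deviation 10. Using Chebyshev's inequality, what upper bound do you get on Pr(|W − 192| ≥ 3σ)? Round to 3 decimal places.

Chebyshev: Pr(|W − μ| ≥ t) ≤ Var(W)/t².
Var(W) = σ² = 10² = 100.
t = 3·10 = 30.
Bound = 100 / 900 = 0.1111.

0.111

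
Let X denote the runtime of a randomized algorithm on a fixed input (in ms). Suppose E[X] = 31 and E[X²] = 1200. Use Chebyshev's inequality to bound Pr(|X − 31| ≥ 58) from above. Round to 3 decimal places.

Var(X) = E[X²] − (E[X])² = 1200 − 961 = 239.
Chebyshev's inequality: Pr(|X − μ| ≥ t) ≤ Var(X)/t² = 239/3364 = 0.0710.

0.071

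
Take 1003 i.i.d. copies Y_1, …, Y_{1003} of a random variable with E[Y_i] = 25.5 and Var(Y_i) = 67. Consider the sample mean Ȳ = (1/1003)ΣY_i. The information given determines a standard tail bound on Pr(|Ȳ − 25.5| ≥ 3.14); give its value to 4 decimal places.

0.0068

With mean and variance of each term known, Chebyshev's inequality bounds the deviation of the sum (or sample mean).
Var(Ȳ) = Var(Y_i)/n = 67/1003 = 0.0668.
Chebyshev: Pr(|Ȳ − 25.5| ≥ 3.14) ≤ Var(Ȳ)/(3.14)² = 67/(1003·3.14²) = 0.0068.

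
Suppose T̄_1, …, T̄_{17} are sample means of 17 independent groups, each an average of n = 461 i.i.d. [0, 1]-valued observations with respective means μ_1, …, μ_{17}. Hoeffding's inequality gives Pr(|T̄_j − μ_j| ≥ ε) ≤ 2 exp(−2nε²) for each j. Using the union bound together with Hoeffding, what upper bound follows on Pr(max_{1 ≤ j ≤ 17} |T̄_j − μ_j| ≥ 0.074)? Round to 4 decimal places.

0.2182

Per-experiment Hoeffding bound: 2·exp(−2·461·0.074²) = 2·exp(−5.04887) = 0.012833.
Union bound over 17 events: 17·0.012833 = 0.21816.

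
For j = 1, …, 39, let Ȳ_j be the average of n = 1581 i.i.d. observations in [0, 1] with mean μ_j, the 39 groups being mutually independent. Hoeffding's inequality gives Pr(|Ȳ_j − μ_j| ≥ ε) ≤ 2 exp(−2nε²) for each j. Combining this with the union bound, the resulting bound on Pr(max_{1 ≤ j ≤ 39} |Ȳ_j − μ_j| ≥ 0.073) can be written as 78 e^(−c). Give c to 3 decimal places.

Union bound over the 39 events: Pr(max_{1 ≤ j ≤ 39} |Ȳ_j − μ_j| ≥ 0.073) ≤ 39·2·exp(−2nε²) = 78 exp(−2·1581·0.073²).
So c = 2·1581·0.073² = 16.8503.

16.850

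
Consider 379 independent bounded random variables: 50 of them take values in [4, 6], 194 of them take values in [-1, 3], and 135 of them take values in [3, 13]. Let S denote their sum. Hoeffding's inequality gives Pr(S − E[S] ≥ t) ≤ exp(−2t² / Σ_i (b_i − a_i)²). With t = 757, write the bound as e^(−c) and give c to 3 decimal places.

68.204

Σ(b_i − a_i)² = 50·2² + 194·4² + 135·10² = 16804.
c = 2t² / 16804 = 2·757² / 16804 = 68.2039.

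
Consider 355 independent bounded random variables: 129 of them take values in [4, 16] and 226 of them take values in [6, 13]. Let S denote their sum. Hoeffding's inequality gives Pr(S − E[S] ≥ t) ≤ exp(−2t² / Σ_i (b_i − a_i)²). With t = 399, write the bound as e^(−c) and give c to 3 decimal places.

Σ(b_i − a_i)² = 129·12² + 226·7² = 29650.
c = 2t² / 29650 = 2·399² / 29650 = 10.7387.

10.739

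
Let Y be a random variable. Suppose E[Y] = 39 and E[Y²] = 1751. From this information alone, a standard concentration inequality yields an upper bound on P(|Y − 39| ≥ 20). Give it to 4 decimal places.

The first two moments determine the variance, so Chebyshev's inequality is the sharpest standard bound available.
Var(Y) = E[Y²] − (E[Y])² = 1751 − 1521 = 230.
Chebyshev's inequality: P(|Y − μ| ≥ t) ≤ Var(Y)/t² = 230/400 = 0.5750.

0.5750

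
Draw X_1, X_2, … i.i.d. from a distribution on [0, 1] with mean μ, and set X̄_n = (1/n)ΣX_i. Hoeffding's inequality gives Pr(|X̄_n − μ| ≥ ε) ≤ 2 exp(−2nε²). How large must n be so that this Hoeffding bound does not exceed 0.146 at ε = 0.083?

Require 2·exp(−2nε²) ≤ 0.146, i.e. 2nε² ≥ ln(2/0.146) = 2.617296.
So n ≥ 2.617296 / (2·0.083²) = 189.962.
The smallest integer n is 190.

190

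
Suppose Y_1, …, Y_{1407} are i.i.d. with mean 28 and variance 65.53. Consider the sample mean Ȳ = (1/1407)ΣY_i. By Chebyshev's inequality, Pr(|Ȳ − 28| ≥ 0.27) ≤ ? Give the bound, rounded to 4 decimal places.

Var(Ȳ) = Var(Y_i)/n = 65.53/1407 = 0.046574.
Chebyshev: Pr(|Ȳ − 28| ≥ 0.27) ≤ Var(Ȳ)/(0.27)² = 65.53/(1407·0.27²) = 0.6389.

0.6389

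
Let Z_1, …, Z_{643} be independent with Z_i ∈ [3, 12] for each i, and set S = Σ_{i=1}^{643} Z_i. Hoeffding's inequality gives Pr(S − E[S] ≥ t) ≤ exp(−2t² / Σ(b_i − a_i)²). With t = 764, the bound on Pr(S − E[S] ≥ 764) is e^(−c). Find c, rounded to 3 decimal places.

22.414

Σ(b_i − a_i)² = 643·(9)² = 52083.
c = 2t²/52083 = 2·764²/52083 = 22.4141.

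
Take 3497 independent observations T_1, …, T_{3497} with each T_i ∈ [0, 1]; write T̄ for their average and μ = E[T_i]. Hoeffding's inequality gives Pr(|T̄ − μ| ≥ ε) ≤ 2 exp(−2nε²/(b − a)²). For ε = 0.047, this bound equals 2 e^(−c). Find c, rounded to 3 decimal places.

15.450

c = 2nε²/(b − a)² = 2·3497·0.047² / 1² = 15.4497.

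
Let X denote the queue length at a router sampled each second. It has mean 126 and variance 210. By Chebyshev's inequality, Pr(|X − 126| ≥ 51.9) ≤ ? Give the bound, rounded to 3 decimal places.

Chebyshev: Pr(|X − μ| ≥ t) ≤ Var(X)/t².
Bound = 210 / 2693.61 = 0.0780.

0.078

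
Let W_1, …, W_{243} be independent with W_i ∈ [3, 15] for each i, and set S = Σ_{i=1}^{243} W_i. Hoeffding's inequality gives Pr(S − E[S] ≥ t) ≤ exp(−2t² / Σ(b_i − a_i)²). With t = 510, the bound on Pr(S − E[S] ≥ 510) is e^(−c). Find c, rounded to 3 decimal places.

14.866

Σ(b_i − a_i)² = 243·(12)² = 34992.
c = 2t²/34992 = 2·510²/34992 = 14.8663.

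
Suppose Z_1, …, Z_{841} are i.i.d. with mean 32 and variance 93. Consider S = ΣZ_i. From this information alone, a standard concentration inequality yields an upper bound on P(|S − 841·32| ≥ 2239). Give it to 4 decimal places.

With mean and variance of each term known, Chebyshev's inequality bounds the deviation of the sum (or sample mean).
Var(S) = n·Var(Z_i) = 841·93 = 78213.
Chebyshev: P(|S − 841·32| ≥ 2239) ≤ Var(S)/2239² = 78213/5013121 = 0.0156.

0.0156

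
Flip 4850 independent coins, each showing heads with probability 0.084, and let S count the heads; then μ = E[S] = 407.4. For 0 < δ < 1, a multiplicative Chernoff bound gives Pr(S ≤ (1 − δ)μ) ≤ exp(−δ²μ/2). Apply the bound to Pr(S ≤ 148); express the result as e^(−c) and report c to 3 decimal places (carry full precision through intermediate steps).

82.583

Write 148 = (1 − δ)μ, so δ = 1 − 148/407.4 = 0.6367207…
Then the exponent is δ²μ/2 = (μ − 148)²/(2μ) = 82.582671.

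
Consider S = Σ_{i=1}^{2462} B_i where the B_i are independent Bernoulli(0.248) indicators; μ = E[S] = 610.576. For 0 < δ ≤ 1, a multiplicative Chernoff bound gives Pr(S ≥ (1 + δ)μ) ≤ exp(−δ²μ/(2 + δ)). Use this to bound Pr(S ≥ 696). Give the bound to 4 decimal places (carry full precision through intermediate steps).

0.0038

Write 696 = (1 + δ)μ, so δ = 696/610.576 − 1 = 0.1399072…
Then the exponent is δ²μ/(2 + δ) = (696 − μ)² / (μ·(2 + δ)) = 5.585025.
Bound = exp(−5.585025) = 0.00375.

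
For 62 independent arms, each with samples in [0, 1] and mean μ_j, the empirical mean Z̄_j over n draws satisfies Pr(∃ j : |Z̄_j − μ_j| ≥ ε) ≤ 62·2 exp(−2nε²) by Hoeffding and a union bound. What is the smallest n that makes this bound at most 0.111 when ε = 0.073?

659

Need 2·62·exp(−2nε²) ≤ 0.111, i.e. exp(−2nε²) ≤ 0.111/124.
So 2nε² ≥ ln(124/0.111) = 7.018507.
Hence n ≥ 7.018507/(2·0.073²) = 658.520.
The smallest integer n is 659.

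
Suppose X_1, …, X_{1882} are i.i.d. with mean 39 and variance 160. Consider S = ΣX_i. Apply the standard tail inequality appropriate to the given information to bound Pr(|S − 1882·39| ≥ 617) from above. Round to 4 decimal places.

0.7910

With mean and variance of each term known, Chebyshev's inequality bounds the deviation of the sum (or sample mean).
Var(S) = n·Var(X_i) = 1882·160 = 301120.
Chebyshev: Pr(|S − 1882·39| ≥ 617) ≤ Var(S)/617² = 301120/380689 = 0.7910.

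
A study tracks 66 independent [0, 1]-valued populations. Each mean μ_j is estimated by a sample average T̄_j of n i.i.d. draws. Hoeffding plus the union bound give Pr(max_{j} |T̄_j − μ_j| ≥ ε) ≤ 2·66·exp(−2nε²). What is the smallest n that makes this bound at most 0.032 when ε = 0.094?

Need 2·66·exp(−2nε²) ≤ 0.032, i.e. exp(−2nε²) ≤ 0.032/132.
So 2nε² ≥ ln(132/0.032) = 8.324821.
Hence n ≥ 8.324821/(2·0.094²) = 471.074.
The smallest integer n is 472.

472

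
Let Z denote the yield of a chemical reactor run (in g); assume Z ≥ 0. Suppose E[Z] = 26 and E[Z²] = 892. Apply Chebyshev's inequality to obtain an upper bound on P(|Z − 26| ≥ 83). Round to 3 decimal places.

Var(Z) = E[Z²] − (E[Z])² = 892 − 676 = 216.
Chebyshev's inequality: P(|Z − μ| ≥ t) ≤ Var(Z)/t² = 216/6889 = 0.0314.

0.031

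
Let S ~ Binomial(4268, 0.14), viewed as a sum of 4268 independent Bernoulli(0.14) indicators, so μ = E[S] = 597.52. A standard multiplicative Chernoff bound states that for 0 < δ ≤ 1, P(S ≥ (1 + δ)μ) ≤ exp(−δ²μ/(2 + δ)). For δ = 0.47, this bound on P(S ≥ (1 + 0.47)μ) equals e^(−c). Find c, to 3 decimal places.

53.438

c = δ²μ/(2 + δ) = 0.47²·597.52/(2 + 0.47) = 53.4381.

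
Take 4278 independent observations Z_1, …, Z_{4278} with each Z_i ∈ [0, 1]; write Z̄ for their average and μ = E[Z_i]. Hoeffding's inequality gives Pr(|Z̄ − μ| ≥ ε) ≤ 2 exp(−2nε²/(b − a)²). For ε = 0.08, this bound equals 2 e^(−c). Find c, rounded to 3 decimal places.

c = 2nε²/(b − a)² = 2·4278·0.08² / 1² = 54.7584.

54.758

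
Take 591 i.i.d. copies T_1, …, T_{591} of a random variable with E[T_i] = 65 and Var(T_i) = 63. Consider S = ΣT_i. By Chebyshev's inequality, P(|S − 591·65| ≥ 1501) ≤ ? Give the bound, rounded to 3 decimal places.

Var(S) = n·Var(T_i) = 591·63 = 37233.
Chebyshev: P(|S − 591·65| ≥ 1501) ≤ Var(S)/1501² = 37233/2253001 = 0.0165.

0.017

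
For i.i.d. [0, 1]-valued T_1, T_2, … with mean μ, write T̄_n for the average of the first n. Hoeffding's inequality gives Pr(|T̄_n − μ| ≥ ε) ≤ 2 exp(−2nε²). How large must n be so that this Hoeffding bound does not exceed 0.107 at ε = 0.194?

39

Require 2·exp(−2nε²) ≤ 0.107, i.e. 2nε² ≥ ln(2/0.107) = 2.928074.
So n ≥ 2.928074 / (2·0.194²) = 38.900.
The smallest integer n is 39.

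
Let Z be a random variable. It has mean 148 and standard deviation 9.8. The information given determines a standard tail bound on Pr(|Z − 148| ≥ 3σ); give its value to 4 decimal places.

Mean and variance are known, so Chebyshev's inequality applies.
Chebyshev: Pr(|Z − μ| ≥ t) ≤ Var(Z)/t².
Var(Z) = σ² = 9.8² = 96.04.
t = 3·9.8 = 29.4.
Bound = 96.04 / 864.36 = 0.1111.

0.1111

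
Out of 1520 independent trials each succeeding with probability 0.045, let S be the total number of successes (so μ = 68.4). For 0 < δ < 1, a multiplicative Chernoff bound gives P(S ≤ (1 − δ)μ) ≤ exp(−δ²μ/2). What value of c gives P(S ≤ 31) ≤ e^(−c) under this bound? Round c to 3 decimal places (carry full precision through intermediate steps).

10.225

Write 31 = (1 − δ)μ, so δ = 1 − 31/68.4 = 0.5467836…
Then the exponent is δ²μ/2 = (μ − 31)²/(2μ) = 10.224854.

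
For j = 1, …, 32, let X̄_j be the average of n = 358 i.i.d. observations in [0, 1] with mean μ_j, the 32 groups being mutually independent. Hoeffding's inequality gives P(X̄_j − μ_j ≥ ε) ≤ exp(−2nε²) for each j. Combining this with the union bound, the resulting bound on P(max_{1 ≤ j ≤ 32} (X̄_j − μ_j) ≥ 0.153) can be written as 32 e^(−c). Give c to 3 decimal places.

Union bound over the 32 events: P(max_{1 ≤ j ≤ 32} (X̄_j − μ_j) ≥ 0.153) ≤ 32·exp(−2nε²) = 32 exp(−2·358·0.153²).
So c = 2·358·0.153² = 16.7608.

16.761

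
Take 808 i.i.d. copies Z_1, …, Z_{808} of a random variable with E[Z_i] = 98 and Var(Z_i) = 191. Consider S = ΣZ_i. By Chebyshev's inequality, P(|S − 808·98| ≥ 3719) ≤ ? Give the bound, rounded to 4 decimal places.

0.0112

Var(S) = n·Var(Z_i) = 808·191 = 154328.
Chebyshev: P(|S − 808·98| ≥ 3719) ≤ Var(S)/3719² = 154328/13830961 = 0.0112.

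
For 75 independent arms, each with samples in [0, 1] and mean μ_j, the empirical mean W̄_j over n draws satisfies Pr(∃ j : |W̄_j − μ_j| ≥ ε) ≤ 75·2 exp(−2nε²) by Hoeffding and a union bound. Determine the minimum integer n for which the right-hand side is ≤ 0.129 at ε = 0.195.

Need 2·75·exp(−2nε²) ≤ 0.129, i.e. exp(−2nε²) ≤ 0.129/150.
So 2nε² ≥ ln(150/0.129) = 7.058578.
Hence n ≥ 7.058578/(2·0.195²) = 92.815.
The smallest integer n is 93.

93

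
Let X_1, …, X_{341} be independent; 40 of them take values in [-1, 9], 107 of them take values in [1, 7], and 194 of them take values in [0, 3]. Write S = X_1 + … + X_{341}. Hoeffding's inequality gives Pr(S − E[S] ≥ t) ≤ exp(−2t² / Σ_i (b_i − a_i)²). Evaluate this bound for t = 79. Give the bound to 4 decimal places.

Σ(b_i − a_i)² = 40·10² + 107·6² + 194·3² = 9598.
Exponent = 2·79² / 9598 = 1.30048.
Bound = exp(−1.30048) = 0.27240.

0.2724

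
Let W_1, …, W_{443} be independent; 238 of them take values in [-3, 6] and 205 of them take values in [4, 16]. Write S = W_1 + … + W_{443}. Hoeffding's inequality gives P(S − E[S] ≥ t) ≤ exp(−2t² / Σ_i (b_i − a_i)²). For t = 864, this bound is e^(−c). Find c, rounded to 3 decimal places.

30.595

Σ(b_i − a_i)² = 238·9² + 205·12² = 48798.
c = 2t² / 48798 = 2·864² / 48798 = 30.5954.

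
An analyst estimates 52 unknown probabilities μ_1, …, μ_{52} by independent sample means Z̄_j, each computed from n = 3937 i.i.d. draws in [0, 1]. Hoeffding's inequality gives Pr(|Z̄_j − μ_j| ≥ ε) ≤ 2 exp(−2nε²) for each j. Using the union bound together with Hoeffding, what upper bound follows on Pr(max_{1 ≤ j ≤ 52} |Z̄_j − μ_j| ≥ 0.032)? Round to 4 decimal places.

Per-experiment Hoeffding bound: 2·exp(−2·3937·0.032²) = 2·exp(−8.06298) = 0.00062998.
Union bound over 52 events: 52·0.00062998 = 0.03276.

0.0328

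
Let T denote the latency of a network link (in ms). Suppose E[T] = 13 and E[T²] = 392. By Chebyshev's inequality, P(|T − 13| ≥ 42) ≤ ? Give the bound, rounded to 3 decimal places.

Var(T) = E[T²] − (E[T])² = 392 − 169 = 223.
Chebyshev's inequality: P(|T − μ| ≥ t) ≤ Var(T)/t² = 223/1764 = 0.1264.

0.126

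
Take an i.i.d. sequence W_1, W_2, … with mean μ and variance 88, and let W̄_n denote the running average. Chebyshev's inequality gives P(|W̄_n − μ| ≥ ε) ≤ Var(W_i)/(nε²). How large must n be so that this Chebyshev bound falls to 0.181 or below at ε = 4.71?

Require 88/(n·4.71²) ≤ 0.181, i.e. n ≥ 88/(0.181·4.71²) = 21.916.
The smallest integer n is 22.

22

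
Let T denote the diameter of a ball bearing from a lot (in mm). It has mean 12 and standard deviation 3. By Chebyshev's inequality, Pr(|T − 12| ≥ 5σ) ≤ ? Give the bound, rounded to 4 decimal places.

Chebyshev: Pr(|T − μ| ≥ t) ≤ Var(T)/t².
Var(T) = σ² = 3² = 9.
t = 5·3 = 15.
Bound = 9 / 225 = 0.0400.

0.0400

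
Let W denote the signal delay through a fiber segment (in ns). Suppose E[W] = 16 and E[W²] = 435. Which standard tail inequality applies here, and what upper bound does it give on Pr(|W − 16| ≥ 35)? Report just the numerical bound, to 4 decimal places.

0.1461

The first two moments determine the variance, so Chebyshev's inequality is the sharpest standard bound available.
Var(W) = E[W²] − (E[W])² = 435 − 256 = 179.
Chebyshev's inequality: Pr(|W − μ| ≥ t) ≤ Var(W)/t² = 179/1225 = 0.1461.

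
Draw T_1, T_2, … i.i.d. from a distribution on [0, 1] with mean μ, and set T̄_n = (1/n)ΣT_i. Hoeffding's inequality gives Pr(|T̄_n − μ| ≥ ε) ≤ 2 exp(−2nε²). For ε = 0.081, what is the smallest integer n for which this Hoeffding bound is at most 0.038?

303

Require 2·exp(−2nε²) ≤ 0.038, i.e. 2nε² ≥ ln(2/0.038) = 3.963316.
So n ≥ 3.963316 / (2·0.081²) = 302.036.
The smallest integer n is 303.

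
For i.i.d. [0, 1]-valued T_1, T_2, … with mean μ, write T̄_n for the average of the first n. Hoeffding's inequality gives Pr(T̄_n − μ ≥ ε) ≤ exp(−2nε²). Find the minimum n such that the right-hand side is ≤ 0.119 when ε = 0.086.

144

Require exp(−2nε²) ≤ 0.119, i.e. 2nε² ≥ ln(1/0.119) = 2.128632.
So n ≥ 2.128632 / (2·0.086²) = 143.904.
The smallest integer n is 144.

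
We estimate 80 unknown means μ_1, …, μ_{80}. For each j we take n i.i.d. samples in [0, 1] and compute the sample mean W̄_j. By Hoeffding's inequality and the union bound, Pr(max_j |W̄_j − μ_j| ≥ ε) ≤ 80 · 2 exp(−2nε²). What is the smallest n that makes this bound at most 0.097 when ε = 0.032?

Need 2·80·exp(−2nε²) ≤ 0.097, i.e. exp(−2nε²) ≤ 0.097/160.
So 2nε² ≥ ln(160/0.097) = 7.408218.
Hence n ≥ 7.408218/(2·0.032²) = 3617.294.
The smallest integer n is 3618.

3618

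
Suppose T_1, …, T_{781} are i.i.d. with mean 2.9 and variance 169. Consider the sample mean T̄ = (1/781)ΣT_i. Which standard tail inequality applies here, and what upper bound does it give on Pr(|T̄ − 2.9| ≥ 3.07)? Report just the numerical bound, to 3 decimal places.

With mean and variance of each term known, Chebyshev's inequality bounds the deviation of the sum (or sample mean).
Var(T̄) = Var(T_i)/n = 169/781 = 0.21639.
Chebyshev: Pr(|T̄ − 2.9| ≥ 3.07) ≤ Var(T̄)/(3.07)² = 169/(781·3.07²) = 0.0230.

0.023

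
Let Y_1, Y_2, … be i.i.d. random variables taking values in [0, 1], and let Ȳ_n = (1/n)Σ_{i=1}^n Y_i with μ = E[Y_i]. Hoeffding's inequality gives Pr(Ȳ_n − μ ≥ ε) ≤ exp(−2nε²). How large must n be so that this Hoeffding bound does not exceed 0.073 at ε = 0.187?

38

Require exp(−2nε²) ≤ 0.073, i.e. 2nε² ≥ ln(1/0.073) = 2.617296.
So n ≥ 2.617296 / (2·0.187²) = 37.423.
The smallest integer n is 38.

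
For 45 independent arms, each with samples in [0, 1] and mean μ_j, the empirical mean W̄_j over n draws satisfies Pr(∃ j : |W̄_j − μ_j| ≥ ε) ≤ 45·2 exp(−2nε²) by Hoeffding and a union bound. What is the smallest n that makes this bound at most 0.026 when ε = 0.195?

108

Need 2·45·exp(−2nε²) ≤ 0.026, i.e. exp(−2nε²) ≤ 0.026/90.
So 2nε² ≥ ln(90/0.026) = 8.149468.
Hence n ≥ 8.149468/(2·0.195²) = 107.159.
The smallest integer n is 108.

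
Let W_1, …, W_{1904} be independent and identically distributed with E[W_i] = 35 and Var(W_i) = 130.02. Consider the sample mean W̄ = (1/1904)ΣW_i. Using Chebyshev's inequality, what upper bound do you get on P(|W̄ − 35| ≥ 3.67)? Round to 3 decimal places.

0.005

Var(W̄) = Var(W_i)/n = 130.02/1904 = 0.068288.
Chebyshev: P(|W̄ − 35| ≥ 3.67) ≤ Var(W̄)/(3.67)² = 130.02/(1904·3.67²) = 0.0051.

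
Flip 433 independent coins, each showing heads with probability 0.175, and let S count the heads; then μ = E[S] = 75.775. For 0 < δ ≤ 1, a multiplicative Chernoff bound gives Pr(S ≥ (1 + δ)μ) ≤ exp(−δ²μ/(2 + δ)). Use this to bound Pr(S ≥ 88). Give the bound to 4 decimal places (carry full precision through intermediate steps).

0.4015

Write 88 = (1 + δ)μ, so δ = 88/75.775 − 1 = 0.1613329…
Then the exponent is δ²μ/(2 + δ) = (88 − μ)² / (μ·(2 + δ)) = 0.912536.
Bound = exp(−0.912536) = 0.40150.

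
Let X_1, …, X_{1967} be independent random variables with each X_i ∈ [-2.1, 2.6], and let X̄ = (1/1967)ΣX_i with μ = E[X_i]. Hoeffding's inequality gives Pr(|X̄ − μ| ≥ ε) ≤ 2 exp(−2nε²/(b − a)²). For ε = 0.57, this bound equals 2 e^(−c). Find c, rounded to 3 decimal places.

57.861

c = 2nε²/(b − a)² = 2·1967·0.57² / 4.7² = 57.8613.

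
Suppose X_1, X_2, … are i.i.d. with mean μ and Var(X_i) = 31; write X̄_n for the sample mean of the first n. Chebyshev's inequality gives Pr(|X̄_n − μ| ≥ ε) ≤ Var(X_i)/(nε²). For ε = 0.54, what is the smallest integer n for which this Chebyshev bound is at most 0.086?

Require 31/(n·0.54²) ≤ 0.086, i.e. n ≥ 31/(0.086·0.54²) = 1236.163.
The smallest integer n is 1237.

1237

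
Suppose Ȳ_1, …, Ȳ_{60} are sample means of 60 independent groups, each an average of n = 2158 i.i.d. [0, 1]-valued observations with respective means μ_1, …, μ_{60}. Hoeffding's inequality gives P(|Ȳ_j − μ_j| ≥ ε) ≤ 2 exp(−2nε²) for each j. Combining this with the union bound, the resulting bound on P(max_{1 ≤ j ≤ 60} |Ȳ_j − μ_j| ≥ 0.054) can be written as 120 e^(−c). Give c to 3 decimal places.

12.585

Union bound over the 60 events: P(max_{1 ≤ j ≤ 60} |Ȳ_j − μ_j| ≥ 0.054) ≤ 60·2·exp(−2nε²) = 120 exp(−2·2158·0.054²).
So c = 2·2158·0.054² = 12.5855.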